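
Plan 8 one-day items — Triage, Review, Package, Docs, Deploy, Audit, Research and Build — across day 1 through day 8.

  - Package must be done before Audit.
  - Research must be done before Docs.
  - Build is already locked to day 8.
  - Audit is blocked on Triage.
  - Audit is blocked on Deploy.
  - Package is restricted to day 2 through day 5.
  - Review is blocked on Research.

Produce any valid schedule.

Audit -> day 3; Deploy -> day 1; Triage -> day 1; Package -> day 2; Build -> day 8; Docs -> day 2; Review -> day 2; Research -> day 1

Checking: Deploy(day 1) before Audit(day 3); Research(day 1) before Review(day 2); Research(day 1) before Docs(day 2); Triage(day 1) before Audit(day 3); Package(day 2) before Audit(day 3); Package=day 2 in [day 2,day 5]; Build=day 8 in [day 8,day 8].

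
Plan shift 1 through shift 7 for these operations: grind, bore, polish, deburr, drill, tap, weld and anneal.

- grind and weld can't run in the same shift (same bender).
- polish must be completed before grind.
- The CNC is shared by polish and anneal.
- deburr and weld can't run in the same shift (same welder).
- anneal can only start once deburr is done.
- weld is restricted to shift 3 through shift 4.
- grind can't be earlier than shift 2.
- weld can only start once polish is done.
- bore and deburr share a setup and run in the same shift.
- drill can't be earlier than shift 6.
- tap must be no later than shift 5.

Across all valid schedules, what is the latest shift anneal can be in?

shift 7

Precedence pushes anneal to at least shift 2.
anneal at shift 7 is achievable: deburr=shift 1; weld=shift 3; polish=shift 1; drill=shift 6; tap=shift 1; anneal=shift 7; grind=shift 2; bore=shift 1.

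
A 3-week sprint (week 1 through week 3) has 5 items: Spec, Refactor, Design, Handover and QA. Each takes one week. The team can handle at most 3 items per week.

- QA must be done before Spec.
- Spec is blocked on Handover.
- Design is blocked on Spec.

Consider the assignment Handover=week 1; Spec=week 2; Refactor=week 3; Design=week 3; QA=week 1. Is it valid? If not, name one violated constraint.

Design is blocked on Spec — holds.
The team can handle at most 3 items per week — holds.
QA must be done before Spec — holds.
Spec is blocked on Handover — holds.

Valid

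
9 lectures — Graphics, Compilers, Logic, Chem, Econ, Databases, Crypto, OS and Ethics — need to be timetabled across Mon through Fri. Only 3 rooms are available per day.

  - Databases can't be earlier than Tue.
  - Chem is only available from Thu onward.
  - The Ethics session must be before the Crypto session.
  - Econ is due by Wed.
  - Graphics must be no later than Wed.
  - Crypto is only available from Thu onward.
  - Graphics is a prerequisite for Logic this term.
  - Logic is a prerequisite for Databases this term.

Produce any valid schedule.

Chem -> Thu; Logic -> Tue; Crypto -> Thu; Compilers -> Tue; Databases -> Wed; Econ -> Mon; Ethics -> Mon; OS -> Tue; Graphics -> Mon

Checking: Logic(Tue) before Databases(Wed); Ethics(Mon) before Crypto(Thu); Graphics(Mon) before Logic(Tue); Graphics=Mon in [Mon,Wed]; Crypto=Thu in [Thu,Fri]; Chem=Thu in [Thu,Fri]; Econ=Mon in [Mon,Wed]; Databases=Wed in [Tue,Fri]; max 3 per day (cap 3).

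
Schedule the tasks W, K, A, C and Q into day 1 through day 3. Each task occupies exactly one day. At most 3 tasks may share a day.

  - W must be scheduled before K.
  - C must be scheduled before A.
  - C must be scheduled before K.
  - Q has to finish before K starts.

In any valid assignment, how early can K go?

day 2

Precedence pushes K to at least day 2.
K at day 2 is achievable: K in day 2; W in day 1; C in day 1; Q in day 1; A in day 2.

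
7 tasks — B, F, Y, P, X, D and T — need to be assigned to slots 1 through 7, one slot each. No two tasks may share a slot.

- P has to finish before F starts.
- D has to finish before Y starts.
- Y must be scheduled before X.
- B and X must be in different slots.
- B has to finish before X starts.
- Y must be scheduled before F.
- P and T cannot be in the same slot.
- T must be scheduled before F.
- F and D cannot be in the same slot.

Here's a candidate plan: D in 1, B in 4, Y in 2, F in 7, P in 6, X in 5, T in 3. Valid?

Yes

P has to finish before F starts — holds.
B has to finish before X starts — holds.
D has to finish before Y starts — holds.
F and D cannot be in the same slot — holds.
T must be scheduled before F — holds.
No two tasks may share a slot — holds.
Y must be scheduled before F — holds.
Y must be scheduled before X — holds.
B and X must be in different slots — holds.
P and T cannot be in the same slot — holds.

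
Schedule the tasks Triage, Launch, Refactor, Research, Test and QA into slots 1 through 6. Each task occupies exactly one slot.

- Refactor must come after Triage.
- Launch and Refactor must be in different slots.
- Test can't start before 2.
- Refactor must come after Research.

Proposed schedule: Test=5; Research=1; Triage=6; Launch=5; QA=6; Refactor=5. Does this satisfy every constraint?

No. Refactor must come after Triage is not satisfied.

Refactor must come after Triage — violated.
Test can't start before 2 — holds.
Launch and Refactor must be in different slots — violated.
Refactor must come after Research — holds.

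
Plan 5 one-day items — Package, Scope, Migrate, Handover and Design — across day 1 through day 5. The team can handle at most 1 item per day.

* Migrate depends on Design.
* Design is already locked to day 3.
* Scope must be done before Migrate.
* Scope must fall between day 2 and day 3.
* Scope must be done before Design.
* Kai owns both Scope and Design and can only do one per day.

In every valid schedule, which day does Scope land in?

day 2

Scope's window is day 2–day 3.
Design is fixed at day 3, and Scope can't share a day with Design.
So Scope must be day 2.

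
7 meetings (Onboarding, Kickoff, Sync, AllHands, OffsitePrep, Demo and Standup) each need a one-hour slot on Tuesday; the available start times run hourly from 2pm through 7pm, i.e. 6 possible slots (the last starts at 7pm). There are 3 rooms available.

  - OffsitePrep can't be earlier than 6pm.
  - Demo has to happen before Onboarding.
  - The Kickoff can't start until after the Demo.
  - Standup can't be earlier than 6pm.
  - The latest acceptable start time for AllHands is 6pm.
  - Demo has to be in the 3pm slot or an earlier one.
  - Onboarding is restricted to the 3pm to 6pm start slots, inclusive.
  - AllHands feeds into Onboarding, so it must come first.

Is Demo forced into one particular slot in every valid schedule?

Demo can be 2pm (e.g. Sync -> 2pm; Kickoff -> 3pm; Standup -> 6pm; Demo -> 2pm; AllHands -> 2pm; OffsitePrep -> 6pm; Onboarding -> 3pm) or 3pm (e.g. Sync in 2pm; Standup in 6pm; Kickoff in 4pm; OffsitePrep in 6pm; Demo in 3pm; Onboarding in 4pm; AllHands in 2pm).

No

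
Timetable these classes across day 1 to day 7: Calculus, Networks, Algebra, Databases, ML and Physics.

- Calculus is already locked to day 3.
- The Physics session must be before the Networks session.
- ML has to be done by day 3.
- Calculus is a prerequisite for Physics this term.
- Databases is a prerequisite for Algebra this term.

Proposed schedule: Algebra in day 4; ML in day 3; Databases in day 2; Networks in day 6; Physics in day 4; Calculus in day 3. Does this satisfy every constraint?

The Physics session must be before the Networks session — holds.
ML has to be done by day 3 — holds.
Databases is a prerequisite for Algebra this term — holds.
Calculus is a prerequisite for Physics this term — holds.
Calculus is already locked to day 3 — holds.

Valid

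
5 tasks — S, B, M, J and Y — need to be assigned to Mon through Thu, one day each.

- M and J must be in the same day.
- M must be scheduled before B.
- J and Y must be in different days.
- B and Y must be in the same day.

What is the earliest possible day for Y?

Y must be in the same day as B, which can't be before Tue, so Y is at least Tue.
Y at Tue is achievable: M=Mon, B=Tue, J=Mon, S=Mon, Y=Tue.

Tue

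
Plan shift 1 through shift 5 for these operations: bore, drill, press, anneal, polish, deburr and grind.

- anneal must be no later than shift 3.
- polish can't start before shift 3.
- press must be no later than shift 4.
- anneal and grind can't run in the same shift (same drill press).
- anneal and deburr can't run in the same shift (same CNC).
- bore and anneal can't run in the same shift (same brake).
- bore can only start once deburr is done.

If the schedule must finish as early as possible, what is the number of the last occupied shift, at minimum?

The precedence chain requires at least 2 distinct shifts.
polish can't be placed before shift 3, so the schedule must run through at least shift 3.
3 works (last occupied shift: shift 3): for example bore in shift 2, press in shift 1, grind in shift 1, drill in shift 1, anneal in shift 3, polish in shift 3, deburr in shift 1.

shift 3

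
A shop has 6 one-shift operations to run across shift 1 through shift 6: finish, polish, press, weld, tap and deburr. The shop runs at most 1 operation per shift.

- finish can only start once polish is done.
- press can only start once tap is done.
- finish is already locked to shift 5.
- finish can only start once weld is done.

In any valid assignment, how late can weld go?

shift 4

Downstream work caps weld at shift 4.
weld at shift 4 is achievable: polish=shift 1, tap=shift 2, finish=shift 5, press=shift 3, deburr=shift 6, weld=shift 4.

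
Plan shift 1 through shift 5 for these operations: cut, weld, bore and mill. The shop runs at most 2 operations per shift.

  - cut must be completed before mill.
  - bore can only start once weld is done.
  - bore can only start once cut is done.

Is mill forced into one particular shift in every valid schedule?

mill can be shift 2 (e.g. mill=shift 2, weld=shift 1, bore=shift 2, cut=shift 1) or shift 3 (e.g. cut in shift 1; mill in shift 3; weld in shift 1; bore in shift 2).

No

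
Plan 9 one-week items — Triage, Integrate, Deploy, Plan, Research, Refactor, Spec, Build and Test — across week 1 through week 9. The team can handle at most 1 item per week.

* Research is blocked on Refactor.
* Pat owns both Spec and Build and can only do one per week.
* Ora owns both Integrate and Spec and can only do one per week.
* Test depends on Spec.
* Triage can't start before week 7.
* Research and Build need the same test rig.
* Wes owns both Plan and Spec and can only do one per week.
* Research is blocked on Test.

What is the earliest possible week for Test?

week 2

Precedence pushes Test to at least week 2; downstream work caps Test at week 8.
Test at week 2 is achievable: Plan in week 8, Integrate in week 5, Research in week 4, Triage in week 7, Test in week 2, Build in week 9, Refactor in week 3, Deploy in week 6, Spec in week 1.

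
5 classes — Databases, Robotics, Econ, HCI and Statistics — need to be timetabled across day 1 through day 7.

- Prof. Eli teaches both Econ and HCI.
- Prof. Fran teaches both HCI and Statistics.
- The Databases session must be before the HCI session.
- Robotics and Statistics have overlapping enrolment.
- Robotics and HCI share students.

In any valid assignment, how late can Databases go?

day 6

Downstream work caps Databases at day 6.
Databases at day 6 is achievable: Econ -> day 1, HCI -> day 7, Robotics -> day 1, Databases -> day 6, Statistics -> day 2.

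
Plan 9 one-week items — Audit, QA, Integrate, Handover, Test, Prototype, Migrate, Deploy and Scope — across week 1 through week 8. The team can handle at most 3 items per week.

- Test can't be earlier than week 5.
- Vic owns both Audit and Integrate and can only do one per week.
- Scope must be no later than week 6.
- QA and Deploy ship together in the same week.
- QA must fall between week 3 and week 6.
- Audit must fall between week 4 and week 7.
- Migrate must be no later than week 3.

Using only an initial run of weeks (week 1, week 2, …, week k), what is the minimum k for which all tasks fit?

5

With at most 3 per week and 9 tasks, at least 3 weeks are needed.
Test can't be placed before week 5, so the schedule must run through at least week 5.
5 works (last occupied week: week 5): for example Migrate in week 1; Test in week 5; Integrate in week 1; Audit in week 4; QA in week 3; Handover in week 1; Prototype in week 2; Scope in week 2; Deploy in week 3.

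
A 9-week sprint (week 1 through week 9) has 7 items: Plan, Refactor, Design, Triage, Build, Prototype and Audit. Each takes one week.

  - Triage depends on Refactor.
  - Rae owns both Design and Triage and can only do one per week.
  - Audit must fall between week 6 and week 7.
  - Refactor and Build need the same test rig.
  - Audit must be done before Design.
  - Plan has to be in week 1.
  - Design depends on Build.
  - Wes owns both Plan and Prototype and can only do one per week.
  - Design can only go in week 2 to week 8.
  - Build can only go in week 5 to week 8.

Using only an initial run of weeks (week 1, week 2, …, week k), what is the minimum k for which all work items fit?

The precedence chain requires at least 2 distinct weeks.
Propagating the time windows through the other constraints, Design can't land before week 7, so the schedule must run through at least week 7.
7 works (last occupied week: week 7): for example Design=week 7, Build=week 5, Audit=week 6, Plan=week 1, Triage=week 2, Prototype=week 2, Refactor=week 1.

7 weeks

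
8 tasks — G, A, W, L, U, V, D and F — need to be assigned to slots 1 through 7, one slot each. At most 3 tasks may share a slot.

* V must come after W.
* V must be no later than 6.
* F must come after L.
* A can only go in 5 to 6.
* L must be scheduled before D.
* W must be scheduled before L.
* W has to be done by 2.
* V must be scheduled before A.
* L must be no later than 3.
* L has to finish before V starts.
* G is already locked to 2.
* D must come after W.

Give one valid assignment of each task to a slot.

L in 2, V in 3, A in 5, U in 1, F in 3, G in 2, W in 1, D in 3

Checking: V(3) before A(5); W(1) before L(2); L(2) before V(3); W(1) before D(3); L(2) before D(3); L(2) before F(3); W(1) before V(3); A=5 in [5,6]; G=2 in [2,2]; W=1 in [1,2]; L=2 in [1,3]; V=3 in [1,6]; max 3 per slot (cap 3).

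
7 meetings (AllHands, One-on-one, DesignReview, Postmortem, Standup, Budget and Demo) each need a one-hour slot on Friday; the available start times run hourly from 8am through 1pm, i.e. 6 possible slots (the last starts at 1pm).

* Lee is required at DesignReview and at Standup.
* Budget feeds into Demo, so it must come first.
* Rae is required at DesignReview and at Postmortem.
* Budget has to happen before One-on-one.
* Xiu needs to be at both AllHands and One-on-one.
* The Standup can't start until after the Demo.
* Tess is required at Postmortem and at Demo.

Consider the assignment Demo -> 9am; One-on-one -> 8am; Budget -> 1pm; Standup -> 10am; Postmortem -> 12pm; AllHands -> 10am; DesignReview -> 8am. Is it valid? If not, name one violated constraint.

No — it violates: Budget has to happen before One-on-one

Lee is required at DesignReview and at Standup — holds.
Xiu needs to be at both AllHands and One-on-one — holds.
Budget feeds into Demo, so it must come first — violated.
Rae is required at DesignReview and at Postmortem — holds.
Budget has to happen before One-on-one — violated.
Tess is required at Postmortem and at Demo — holds.
The Standup can't start until after the Demo — holds.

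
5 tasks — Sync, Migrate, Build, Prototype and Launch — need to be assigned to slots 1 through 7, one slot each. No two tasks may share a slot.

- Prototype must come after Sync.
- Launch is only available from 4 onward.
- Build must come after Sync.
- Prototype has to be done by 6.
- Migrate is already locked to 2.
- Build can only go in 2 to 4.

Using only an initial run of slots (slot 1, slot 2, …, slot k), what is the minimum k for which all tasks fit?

The precedence chain requires at least 2 distinct slots.
With at most 1 per slot and 5 tasks, at least 5 slots are needed.
Launch can't be placed before 4, so the schedule must run through at least slot 4.
5 works (last occupied slot: 5): for example Sync -> 1; Prototype -> 5; Migrate -> 2; Build -> 3; Launch -> 4.

5 slots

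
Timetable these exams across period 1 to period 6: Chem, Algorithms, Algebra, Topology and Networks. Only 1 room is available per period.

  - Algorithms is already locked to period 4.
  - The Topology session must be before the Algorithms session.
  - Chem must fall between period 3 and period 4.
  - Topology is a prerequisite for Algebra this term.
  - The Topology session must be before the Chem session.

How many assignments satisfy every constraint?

10

Splitting on Algebra: it can be period 2 (2), period 5 (4), period 6 (4). Listing each branch's schedules as (Chem, Algorithms, Topology, Networks) by period number:
Algebra=period 2: (3,4,1,5) (3,4,1,6) — 2.
Algebra=period 5: (3,4,1,2) (3,4,1,6) (3,4,2,1) (3,4,2,6) — 4.
Algebra=period 6: (3,4,1,2) (3,4,1,5) (3,4,2,1) (3,4,2,5) — 4.
Summing: 2 + 4 + 4 = 10.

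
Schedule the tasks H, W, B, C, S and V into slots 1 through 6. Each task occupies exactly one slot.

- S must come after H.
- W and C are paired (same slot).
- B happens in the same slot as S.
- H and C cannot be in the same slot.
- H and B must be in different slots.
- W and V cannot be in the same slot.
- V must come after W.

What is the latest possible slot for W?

5

Downstream work caps W at 5.
W at 5 is achievable: C -> 5, H -> 1, V -> 6, W -> 5, S -> 2, B -> 2.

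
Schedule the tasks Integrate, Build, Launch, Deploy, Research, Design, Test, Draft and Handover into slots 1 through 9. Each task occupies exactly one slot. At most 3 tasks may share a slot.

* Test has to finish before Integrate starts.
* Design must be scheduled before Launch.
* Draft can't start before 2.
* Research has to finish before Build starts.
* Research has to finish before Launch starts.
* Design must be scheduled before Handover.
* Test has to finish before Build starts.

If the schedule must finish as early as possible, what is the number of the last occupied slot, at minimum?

The precedence chain requires at least 2 distinct slots.
With at most 3 per slot and 9 tasks, at least 3 slots are needed.
3 works (last occupied slot: 3): for example Handover=3; Design=1; Deploy=3; Test=1; Research=1; Build=2; Integrate=3; Draft=2; Launch=2.

slot 3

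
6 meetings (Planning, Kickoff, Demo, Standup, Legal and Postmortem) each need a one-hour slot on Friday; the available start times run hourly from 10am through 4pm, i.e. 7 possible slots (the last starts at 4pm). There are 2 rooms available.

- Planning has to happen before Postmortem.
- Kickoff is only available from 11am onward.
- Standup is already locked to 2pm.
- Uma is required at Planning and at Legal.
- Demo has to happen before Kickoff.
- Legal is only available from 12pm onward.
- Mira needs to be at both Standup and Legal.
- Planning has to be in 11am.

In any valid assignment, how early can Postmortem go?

12pm

Precedence pushes Postmortem to at least 12pm.
Postmortem at 12pm is achievable: Postmortem -> 12pm, Planning -> 11am, Kickoff -> 11am, Legal -> 12pm, Standup -> 2pm, Demo -> 10am.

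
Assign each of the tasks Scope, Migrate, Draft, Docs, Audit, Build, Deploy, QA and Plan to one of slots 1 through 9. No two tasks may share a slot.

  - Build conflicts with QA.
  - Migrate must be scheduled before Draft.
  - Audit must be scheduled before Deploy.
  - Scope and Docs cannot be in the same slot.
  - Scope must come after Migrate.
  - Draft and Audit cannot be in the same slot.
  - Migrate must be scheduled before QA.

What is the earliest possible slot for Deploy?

Precedence pushes Deploy to at least 2.
Deploy at 2 is achievable: Plan in 9; QA in 6; Build in 8; Docs in 7; Migrate in 3; Audit in 1; Draft in 5; Deploy in 2; Scope in 4.

2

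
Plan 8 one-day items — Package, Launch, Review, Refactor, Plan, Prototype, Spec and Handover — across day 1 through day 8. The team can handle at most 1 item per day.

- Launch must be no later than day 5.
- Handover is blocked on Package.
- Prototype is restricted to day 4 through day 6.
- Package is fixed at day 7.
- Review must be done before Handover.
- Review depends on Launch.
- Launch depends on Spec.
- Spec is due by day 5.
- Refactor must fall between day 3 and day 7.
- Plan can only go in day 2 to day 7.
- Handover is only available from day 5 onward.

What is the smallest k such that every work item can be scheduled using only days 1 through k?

The precedence chain requires at least 4 distinct days.
With at most 1 per day and 8 work items, at least 8 days are needed.
Propagating the time windows through the other constraints, Handover can't land before day 8, so the schedule must run through at least day 8.
8 works (last occupied day: day 8): for example Handover in day 8; Plan in day 5; Launch in day 2; Spec in day 1; Package in day 7; Review in day 6; Refactor in day 3; Prototype in day 4.

8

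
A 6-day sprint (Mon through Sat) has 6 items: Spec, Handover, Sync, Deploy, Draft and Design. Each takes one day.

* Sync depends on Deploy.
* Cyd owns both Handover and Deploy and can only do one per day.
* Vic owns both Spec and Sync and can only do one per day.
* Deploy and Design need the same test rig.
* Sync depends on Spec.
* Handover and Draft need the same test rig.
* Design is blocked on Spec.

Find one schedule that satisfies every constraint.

Spec -> Mon; Deploy -> Mon; Design -> Tue; Sync -> Tue; Handover -> Tue; Draft -> Mon

Checking: Spec(Mon) before Design(Tue); Deploy(Mon) before Sync(Tue); Spec(Mon) before Sync(Tue); Handover(Tue) != Draft(Mon); Handover(Tue) != Deploy(Mon); Deploy(Mon) != Design(Tue); Spec(Mon) != Sync(Tue).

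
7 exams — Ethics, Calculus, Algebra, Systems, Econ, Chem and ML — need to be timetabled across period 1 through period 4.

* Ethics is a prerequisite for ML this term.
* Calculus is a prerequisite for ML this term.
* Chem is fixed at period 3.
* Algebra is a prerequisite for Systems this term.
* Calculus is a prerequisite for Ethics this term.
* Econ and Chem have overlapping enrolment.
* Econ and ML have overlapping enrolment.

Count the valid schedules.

54

Splitting on Ethics: it can be period 2 (30), period 3 (24). Listing each branch's schedules as (Calculus, Algebra, Systems, Econ, Chem, ML) by period number:
Ethics=period 2: (1,1,2,1,3,3) (1,1,2,1,3,4) (1,1,2,2,3,3) (1,1,2,2,3,4) (1,1,2,4,3,3) (1,1,3,1,3,3) (1,1,3,1,3,4) (1,1,3,2,3,3) (1,1,3,2,3,4) (1,1,3,4,3,3) (1,1,4,1,3,3) (1,1,4,1,3,4) (1,1,4,2,3,3) (1,1,4,2,3,4) (1,1,4,4,3,3) (1,2,3,1,3,3) (1,2,3,1,3,4) (1,2,3,2,3,3) (1,2,3,2,3,4) (1,2,3,4,3,3) (1,2,4,1,3,3) (1,2,4,1,3,4) (1,2,4,2,3,3) (1,2,4,2,3,4) (1,2,4,4,3,3) (1,3,4,1,3,3) (1,3,4,1,3,4) (1,3,4,2,3,3) (1,3,4,2,3,4) (1,3,4,4,3,3) — 30.
Ethics=period 3: (1,1,2,1,3,4) (1,1,2,2,3,4) (1,1,3,1,3,4) (1,1,3,2,3,4) (1,1,4,1,3,4) (1,1,4,2,3,4) (1,2,3,1,3,4) (1,2,3,2,3,4) (1,2,4,1,3,4) (1,2,4,2,3,4) (1,3,4,1,3,4) (1,3,4,2,3,4) (2,1,2,1,3,4) (2,1,2,2,3,4) (2,1,3,1,3,4) (2,1,3,2,3,4) (2,1,4,1,3,4) (2,1,4,2,3,4) (2,2,3,1,3,4) (2,2,3,2,3,4) (2,2,4,1,3,4) (2,2,4,2,3,4) (2,3,4,1,3,4) (2,3,4,2,3,4) — 24.
Summing: 30 + 24 = 54.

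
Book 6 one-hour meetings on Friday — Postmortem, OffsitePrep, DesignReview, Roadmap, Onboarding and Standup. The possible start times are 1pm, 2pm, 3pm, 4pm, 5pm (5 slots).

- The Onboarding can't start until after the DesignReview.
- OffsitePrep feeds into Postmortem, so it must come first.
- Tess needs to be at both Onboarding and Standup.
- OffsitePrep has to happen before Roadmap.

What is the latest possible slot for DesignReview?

4pm

Downstream work caps DesignReview at 4pm.
DesignReview at 4pm is achievable: Postmortem=2pm, DesignReview=4pm, Standup=1pm, Roadmap=2pm, OffsitePrep=1pm, Onboarding=5pm.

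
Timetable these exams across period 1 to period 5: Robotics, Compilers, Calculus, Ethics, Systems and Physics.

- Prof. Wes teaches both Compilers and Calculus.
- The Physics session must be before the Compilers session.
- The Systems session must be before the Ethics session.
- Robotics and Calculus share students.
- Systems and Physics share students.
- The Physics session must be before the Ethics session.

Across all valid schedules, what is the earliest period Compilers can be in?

Precedence pushes Compilers to at least period 2.
Compilers at period 2 is achievable: Systems=period 2; Physics=period 1; Calculus=period 3; Ethics=period 3; Compilers=period 2; Robotics=period 1.

period 2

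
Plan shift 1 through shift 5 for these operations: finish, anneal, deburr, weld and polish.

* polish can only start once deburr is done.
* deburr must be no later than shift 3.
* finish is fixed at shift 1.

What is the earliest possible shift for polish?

shift 2

Precedence pushes polish to at least shift 2.
polish at shift 2 is achievable: finish in shift 1; weld in shift 1; polish in shift 2; anneal in shift 1; deburr in shift 1.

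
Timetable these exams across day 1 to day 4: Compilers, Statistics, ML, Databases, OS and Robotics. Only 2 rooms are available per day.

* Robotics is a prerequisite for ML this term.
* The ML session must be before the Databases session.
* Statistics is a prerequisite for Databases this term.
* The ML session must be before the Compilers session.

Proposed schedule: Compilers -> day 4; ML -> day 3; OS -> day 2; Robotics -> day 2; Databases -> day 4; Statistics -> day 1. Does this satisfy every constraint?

Valid

Robotics is a prerequisite for ML this term — holds.
Statistics is a prerequisite for Databases this term — holds.
Only 2 rooms are available per day — holds.
The ML session must be before the Databases session — holds.
The ML session must be before the Compilers session — holds.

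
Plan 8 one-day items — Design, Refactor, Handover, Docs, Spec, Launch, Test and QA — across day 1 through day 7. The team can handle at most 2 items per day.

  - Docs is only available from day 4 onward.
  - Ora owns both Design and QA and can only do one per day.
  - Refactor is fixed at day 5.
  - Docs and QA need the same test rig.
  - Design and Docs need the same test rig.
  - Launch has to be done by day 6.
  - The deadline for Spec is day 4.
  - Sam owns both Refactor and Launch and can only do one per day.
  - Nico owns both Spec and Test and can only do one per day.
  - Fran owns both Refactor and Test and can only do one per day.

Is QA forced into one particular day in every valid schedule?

No

QA can be day 1 (e.g. QA in day 1, Launch in day 2, Spec in day 1, Handover in day 3, Refactor in day 5, Docs in day 4, Design in day 2, Test in day 3) or day 2 (e.g. Spec -> day 1; Refactor -> day 5; Docs -> day 4; Test -> day 3; QA -> day 2; Design -> day 3; Handover -> day 2; Launch -> day 1).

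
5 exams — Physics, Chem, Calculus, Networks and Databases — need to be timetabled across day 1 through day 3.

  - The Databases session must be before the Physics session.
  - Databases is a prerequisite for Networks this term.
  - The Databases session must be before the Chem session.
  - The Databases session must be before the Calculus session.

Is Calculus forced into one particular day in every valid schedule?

Calculus can be day 2 (e.g. Physics in day 2, Networks in day 2, Databases in day 1, Chem in day 2, Calculus in day 2) or day 3 (e.g. Networks -> day 2, Chem -> day 2, Databases -> day 1, Calculus -> day 3, Physics -> day 2).

No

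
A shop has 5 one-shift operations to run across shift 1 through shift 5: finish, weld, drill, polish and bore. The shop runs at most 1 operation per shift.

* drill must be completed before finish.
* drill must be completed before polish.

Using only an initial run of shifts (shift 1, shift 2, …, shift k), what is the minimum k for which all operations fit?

5

The precedence chain requires at least 2 distinct shifts.
With at most 1 per shift and 5 operations, at least 5 shifts are needed.
5 works (last occupied shift: shift 5): for example drill -> shift 1; weld -> shift 4; polish -> shift 3; finish -> shift 2; bore -> shift 5.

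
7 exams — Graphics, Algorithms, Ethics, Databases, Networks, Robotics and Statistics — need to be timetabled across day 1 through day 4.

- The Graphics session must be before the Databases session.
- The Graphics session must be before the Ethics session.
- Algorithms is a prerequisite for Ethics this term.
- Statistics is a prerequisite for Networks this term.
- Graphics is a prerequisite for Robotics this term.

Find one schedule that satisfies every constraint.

Robotics=day 2; Databases=day 2; Statistics=day 1; Algorithms=day 1; Networks=day 2; Graphics=day 1; Ethics=day 2

Checking: Graphics(day 1) before Robotics(day 2); Graphics(day 1) before Databases(day 2); Statistics(day 1) before Networks(day 2); Graphics(day 1) before Ethics(day 2); Algorithms(day 1) before Ethics(day 2).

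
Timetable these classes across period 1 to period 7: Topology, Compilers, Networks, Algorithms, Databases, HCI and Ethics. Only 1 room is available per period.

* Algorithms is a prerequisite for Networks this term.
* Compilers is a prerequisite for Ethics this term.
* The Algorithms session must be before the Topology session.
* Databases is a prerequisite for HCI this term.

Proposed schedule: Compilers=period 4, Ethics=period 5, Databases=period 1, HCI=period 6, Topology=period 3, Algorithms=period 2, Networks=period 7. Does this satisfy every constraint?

Yes

The Algorithms session must be before the Topology session — holds.
Databases is a prerequisite for HCI this term — holds.
Compilers is a prerequisite for Ethics this term — holds.
Algorithms is a prerequisite for Networks this term — holds.
Only 1 room is available per period — holds.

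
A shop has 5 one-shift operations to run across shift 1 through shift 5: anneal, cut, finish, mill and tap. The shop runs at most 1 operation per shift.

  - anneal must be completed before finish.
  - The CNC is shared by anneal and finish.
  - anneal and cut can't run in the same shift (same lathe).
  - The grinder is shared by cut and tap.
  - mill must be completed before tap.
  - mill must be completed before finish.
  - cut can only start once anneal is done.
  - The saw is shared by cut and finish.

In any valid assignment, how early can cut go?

shift 2

Precedence pushes cut to at least shift 2.
cut at shift 2 is achievable: cut=shift 2, finish=shift 4, anneal=shift 1, mill=shift 3, tap=shift 5.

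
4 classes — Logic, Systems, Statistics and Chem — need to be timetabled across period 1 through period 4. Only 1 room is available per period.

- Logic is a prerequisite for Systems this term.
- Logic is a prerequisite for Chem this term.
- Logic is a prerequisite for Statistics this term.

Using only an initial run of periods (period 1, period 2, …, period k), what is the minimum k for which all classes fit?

4

The precedence chain requires at least 2 distinct periods.
With at most 1 per period and 4 classes, at least 4 periods are needed.
4 works (last occupied period: period 4): for example Chem=period 4; Systems=period 2; Statistics=period 3; Logic=period 1.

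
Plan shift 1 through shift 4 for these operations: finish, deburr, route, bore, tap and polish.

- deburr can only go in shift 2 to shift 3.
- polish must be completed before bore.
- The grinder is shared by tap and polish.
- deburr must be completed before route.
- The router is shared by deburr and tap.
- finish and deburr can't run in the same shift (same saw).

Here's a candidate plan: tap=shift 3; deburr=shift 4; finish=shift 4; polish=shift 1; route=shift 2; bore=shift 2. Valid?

finish and deburr can't run in the same shift (same saw) — violated.
The grinder is shared by tap and polish — holds.
polish must be completed before bore — holds.
deburr can only go in shift 2 to shift 3 — violated.
deburr must be completed before route — violated.
The router is shared by deburr and tap — holds.

No. deburr must be completed before route is not satisfied.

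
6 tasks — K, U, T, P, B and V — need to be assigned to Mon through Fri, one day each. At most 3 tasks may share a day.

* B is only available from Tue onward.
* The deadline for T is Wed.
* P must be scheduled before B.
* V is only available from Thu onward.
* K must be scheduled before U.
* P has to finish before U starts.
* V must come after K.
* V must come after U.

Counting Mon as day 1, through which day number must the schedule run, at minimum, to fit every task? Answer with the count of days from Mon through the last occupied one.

4

The precedence chain requires at least 3 distinct days.
With at most 3 per day and 6 tasks, at least 2 days are needed.
V can't be placed before Thu — that is day 4 counting from Mon — so the schedule must run through at least 4 days.
4 works (last occupied day: Thu): for example P in Mon, T in Mon, V in Thu, B in Tue, U in Tue, K in Mon.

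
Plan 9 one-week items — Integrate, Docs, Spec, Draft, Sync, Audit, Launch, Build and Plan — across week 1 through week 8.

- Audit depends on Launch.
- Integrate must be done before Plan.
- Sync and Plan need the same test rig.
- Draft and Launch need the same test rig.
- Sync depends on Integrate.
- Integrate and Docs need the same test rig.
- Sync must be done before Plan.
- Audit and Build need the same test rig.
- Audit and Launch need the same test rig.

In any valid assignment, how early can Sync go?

Precedence pushes Sync to at least week 2; downstream work caps Sync at week 7.
Sync at week 2 is achievable: Audit -> week 2; Draft -> week 2; Spec -> week 1; Sync -> week 2; Launch -> week 1; Docs -> week 2; Plan -> week 3; Integrate -> week 1; Build -> week 1.

week 2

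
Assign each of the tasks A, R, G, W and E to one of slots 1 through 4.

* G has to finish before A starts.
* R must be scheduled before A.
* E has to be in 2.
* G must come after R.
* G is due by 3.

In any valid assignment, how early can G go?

Precedence pushes G to at least 2; G's own window allows nothing later than 3.
G at 2 is achievable: A in 3; E in 2; W in 1; R in 1; G in 2.

2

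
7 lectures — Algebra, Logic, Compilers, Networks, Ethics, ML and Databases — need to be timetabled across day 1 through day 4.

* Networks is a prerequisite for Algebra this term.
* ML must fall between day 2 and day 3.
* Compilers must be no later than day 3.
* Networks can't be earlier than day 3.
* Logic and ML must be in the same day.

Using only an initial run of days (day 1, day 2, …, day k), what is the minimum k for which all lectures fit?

The precedence chain requires at least 2 distinct days.
Propagating the time windows through the other constraints, Algebra can't land before day 4, so the schedule must run through at least day 4.
4 works (last occupied day: day 4): for example Compilers=day 1; Databases=day 1; ML=day 2; Networks=day 3; Algebra=day 4; Ethics=day 1; Logic=day 2.

4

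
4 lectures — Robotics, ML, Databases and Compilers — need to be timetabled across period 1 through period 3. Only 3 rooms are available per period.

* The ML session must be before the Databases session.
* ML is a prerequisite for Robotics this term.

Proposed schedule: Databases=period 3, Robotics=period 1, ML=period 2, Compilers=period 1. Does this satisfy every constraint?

ML is a prerequisite for Robotics this term — violated.
The ML session must be before the Databases session — holds.
Only 3 rooms are available per period — holds.

No. ML is a prerequisite for Robotics this term is not satisfied.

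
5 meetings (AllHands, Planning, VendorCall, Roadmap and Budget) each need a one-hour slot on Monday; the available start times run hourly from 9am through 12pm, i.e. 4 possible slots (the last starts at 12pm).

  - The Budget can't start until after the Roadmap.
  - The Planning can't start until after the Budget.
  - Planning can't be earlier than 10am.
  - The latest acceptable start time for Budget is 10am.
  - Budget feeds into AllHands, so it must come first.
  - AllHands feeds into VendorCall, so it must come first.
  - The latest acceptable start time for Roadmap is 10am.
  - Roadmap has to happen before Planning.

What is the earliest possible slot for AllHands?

11am

Precedence pushes AllHands to at least 11am; downstream work caps AllHands at 11am.
AllHands at 11am is achievable: AllHands in 11am, Planning in 11am, VendorCall in 12pm, Roadmap in 9am, Budget in 10am.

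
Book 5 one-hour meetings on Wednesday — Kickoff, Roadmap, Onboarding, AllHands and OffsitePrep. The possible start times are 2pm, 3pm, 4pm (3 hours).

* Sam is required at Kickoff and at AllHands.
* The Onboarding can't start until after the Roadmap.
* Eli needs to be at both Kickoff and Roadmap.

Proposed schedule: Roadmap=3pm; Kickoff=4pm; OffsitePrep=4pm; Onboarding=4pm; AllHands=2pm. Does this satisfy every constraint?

Yes

Sam is required at Kickoff and at AllHands — holds.
The Onboarding can't start until after the Roadmap — holds.
Eli needs to be at both Kickoff and Roadmap — holds.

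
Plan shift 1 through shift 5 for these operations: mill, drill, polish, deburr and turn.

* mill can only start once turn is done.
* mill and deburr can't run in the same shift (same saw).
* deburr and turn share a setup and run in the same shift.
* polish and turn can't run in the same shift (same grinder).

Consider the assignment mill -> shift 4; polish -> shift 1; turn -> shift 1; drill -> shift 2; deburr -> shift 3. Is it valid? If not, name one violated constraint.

mill can only start once turn is done — holds.
deburr and turn share a setup and run in the same shift — violated.
polish and turn can't run in the same shift (same grinder) — violated.
mill and deburr can't run in the same shift (same saw) — holds.

Invalid. polish and turn can't run in the same shift (same grinder).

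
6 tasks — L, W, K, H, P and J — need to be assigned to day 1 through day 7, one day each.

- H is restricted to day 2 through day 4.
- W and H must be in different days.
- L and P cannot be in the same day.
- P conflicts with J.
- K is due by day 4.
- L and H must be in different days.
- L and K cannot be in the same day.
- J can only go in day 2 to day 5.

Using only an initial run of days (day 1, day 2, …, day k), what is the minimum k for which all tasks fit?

3

H can't be placed before day 2, so the schedule must run through at least day 2.
Could 2 days be enough, i.e. nothing placed later than day 2? No: H's window within 2 days is {day 2}; J's window within 2 days is {day 2}; L can't share with H (day 2) → {day 1}; P can't share with L (day 1) → {day 2}; J can't share with P (day 2) → nothing is left.
So 2 days is not enough.
3 works (last occupied day: day 3): for example H in day 2, L in day 1, W in day 1, P in day 3, J in day 2, K in day 2.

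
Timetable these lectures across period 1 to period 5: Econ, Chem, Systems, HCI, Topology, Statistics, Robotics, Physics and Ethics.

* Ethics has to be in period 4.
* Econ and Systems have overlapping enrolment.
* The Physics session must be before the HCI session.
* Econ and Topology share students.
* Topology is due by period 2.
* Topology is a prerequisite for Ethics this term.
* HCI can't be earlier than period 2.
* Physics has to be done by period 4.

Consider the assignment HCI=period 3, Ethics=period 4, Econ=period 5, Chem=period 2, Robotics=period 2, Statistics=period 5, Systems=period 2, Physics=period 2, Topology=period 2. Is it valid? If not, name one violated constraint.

HCI can't be earlier than period 2 — holds.
Topology is due by period 2 — holds.
The Physics session must be before the HCI session — holds.
Econ and Topology share students — holds.
Ethics has to be in period 4 — holds.
Topology is a prerequisite for Ethics this term — holds.
Physics has to be done by period 4 — holds.
Econ and Systems have overlapping enrolment — holds.

Valid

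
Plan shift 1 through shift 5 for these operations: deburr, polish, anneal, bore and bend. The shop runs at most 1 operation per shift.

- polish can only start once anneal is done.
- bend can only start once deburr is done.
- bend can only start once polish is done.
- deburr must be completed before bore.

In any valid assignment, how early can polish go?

shift 2

Precedence pushes polish to at least shift 2; downstream work caps polish at shift 4.
polish at shift 2 is achievable: polish in shift 2, bore in shift 5, deburr in shift 3, anneal in shift 1, bend in shift 4.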